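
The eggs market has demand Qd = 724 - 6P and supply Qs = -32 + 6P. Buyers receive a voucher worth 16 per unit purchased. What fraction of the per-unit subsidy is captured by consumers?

Pre-subsidy: 724 - 6P = -32 + 6P gives P* = 63, Q* = 346.
With the rebate, buyers effectively pay Pb = Ps − 16, where Ps is the price sellers receive.
Demand in terms of Ps becomes Qd = 724 − 6(Ps − 16) = 820 - 6Ps. Setting this equal to supply: 820 - 6Ps = -32 + 6Ps, so Ps = 71.
Buyers pay Pb = 71 − 16 = 55; Q' = -32 + 6·71 = 394.
Buyers' price falls by P* − Pb = 63 − 55 = 8; sellers' price rises by Ps − P* = 71 − 63 = 8.
So consumers capture 8/16 = 0.5 of each unit of subsidy.

Consumer share = 0.5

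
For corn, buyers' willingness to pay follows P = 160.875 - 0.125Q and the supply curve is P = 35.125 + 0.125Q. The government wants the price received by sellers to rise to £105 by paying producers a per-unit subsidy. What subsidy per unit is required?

At a seller price of 105, quantity supplied is -281 + 8·105 = 559.
Buyers absorb 559 only when they pay Pb = 160.875 − 0.125·559 = 91.
s = Ps − Pb = 105 − 91 = 14.

Required subsidy s = £14 per unit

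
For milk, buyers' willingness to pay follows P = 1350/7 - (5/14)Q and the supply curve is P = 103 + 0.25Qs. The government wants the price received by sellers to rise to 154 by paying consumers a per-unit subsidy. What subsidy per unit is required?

At a seller price of 154, quantity supplied is -412 + 4·154 = 204.
Buyers absorb 204 only when they pay Pb = 1350/7 − (5/14)·204 = 120.
s = Ps − Pb = 154 − 120 = 34.

Required subsidy s = 34 per unit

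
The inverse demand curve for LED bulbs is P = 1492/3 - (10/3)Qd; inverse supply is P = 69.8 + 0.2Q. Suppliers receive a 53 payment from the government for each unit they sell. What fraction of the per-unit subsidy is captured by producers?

Pre-subsidy: 1492/3 - (10/3)Q = 69.8 + 0.2Q gives Q* = 121 and P* = 94.
With the subsidy, sellers receive Ps = Pb + 53 for each unit, where Pb is the price buyers pay.
On the curves, Pb = 1492/3 - (10/3)Q and Ps = 69.8 + 0.2Q; the wedge Ps − Pb = 53 gives 69.8 + 0.2Q − (1492/3 - (10/3)Q) = 53, so Q' = 136.
Then Pb = 1492/3 − (10/3)·136 = 44 and Ps = 69.8 + 0.2·136 = 97.
Buyers' price falls by P* − Pb = 94 − 44 = 50; sellers' price rises by Ps − P* = 97 − 94 = 3.
So producers capture 3/53 = 3/53 of each unit of subsidy.

Producer share = 3/53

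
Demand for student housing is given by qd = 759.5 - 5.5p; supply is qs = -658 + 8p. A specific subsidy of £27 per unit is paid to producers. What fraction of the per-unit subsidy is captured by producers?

Producer share = 11/27

Pre-subsidy: 759.5 - 5.5p = -658 + 8p gives p* = 105, q* = 182.
With the subsidy, sellers receive ps = pb + 27 for each unit, where pb is the price buyers pay.
Supply in terms of pb becomes qs = -658 + 8(pb + 27) = -442 + 8pb. Setting this equal to demand: 759.5 - 5.5pb = -442 + 8pb, so pb = 89.
Sellers receive ps = 89 + 27 = 116; q' = 759.5 − 5.5·89 = 270.
Buyers' price falls by p* − pb = 105 − 89 = 16; sellers' price rises by ps − p* = 116 − 105 = 11.
So producers capture 11/27 = 11/27 of each unit of subsidy.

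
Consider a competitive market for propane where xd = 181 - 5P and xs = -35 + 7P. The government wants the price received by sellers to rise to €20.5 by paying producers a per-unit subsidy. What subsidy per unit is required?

At a seller price of 20.5, quantity supplied is -35 + 7·20.5 = 108.5.
Buyers absorb 108.5 only when they pay Pb with 181 − 5·Pb = 108.5, i.e. Pb = 14.5.
s = Ps − Pb = 20.5 − 14.5 = 6.

Required subsidy s = €6 per unit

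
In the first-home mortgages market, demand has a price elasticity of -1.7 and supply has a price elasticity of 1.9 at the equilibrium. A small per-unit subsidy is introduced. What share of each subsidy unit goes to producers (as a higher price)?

For a small subsidy around the equilibrium, the benefit split depends on the relative slopes, which at a point are proportional to the elasticities.
Buyer share = εs/(εs + |εd|) = 1.9/(1.9 + 1.7) = 19/36; seller share = |εd|/(εs + |εd|) = 17/36.
So producers capture 17/36 of the subsidy.

Producer share = 17/36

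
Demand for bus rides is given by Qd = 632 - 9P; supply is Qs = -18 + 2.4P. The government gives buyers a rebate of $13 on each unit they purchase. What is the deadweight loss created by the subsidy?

Pre-subsidy: 632 - 9P = -18 + 2.4P gives P* = 3250/57, Q* = 2258/19.
With the rebate, buyers effectively pay Pb = Ps − 13, where Ps is the price sellers receive.
Demand in terms of Ps becomes Qd = 632 − 9(Ps − 13) = 749 - 9Ps. Setting this equal to supply: 749 - 9Ps = -18 + 2.4Ps, so Ps = 3835/57.
Buyers pay Pb = 3835/57 − 13 = 3094/57; Q' = -18 + 2.4·(3835/57) = 2726/19.
The subsidy expands output by 2726/19 − 2258/19 = 468/19 past the efficient level; on those units the gap between marginal cost and willingness to pay runs from 0 up to 13.
DWL = ½ × 13 × 468/19 = 3042/19.

Deadweight loss = 3042/19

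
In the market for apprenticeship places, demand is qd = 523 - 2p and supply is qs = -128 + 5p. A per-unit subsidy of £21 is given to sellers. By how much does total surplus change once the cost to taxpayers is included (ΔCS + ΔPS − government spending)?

Net change in total surplus = -£315

Pre-subsidy: 523 - 2p = -128 + 5p gives p* = 93, q* = 337.
With the subsidy, sellers receive ps = pb + 21 for each unit, where pb is the price buyers pay.
Supply in terms of pb becomes qs = -128 + 5(pb + 21) = -23 + 5pb. Setting this equal to demand: 523 - 2pb = -23 + 5pb, so pb = 78.
Sellers receive ps = 78 + 21 = 99; q' = 523 − 2·78 = 367.
ΔCS = ½(337 + 367)(93 − 78) = 5280; ΔPS = ½(337 + 367)(99 − 93) = 2112.
Government spending = 21 × 367 = 7707.
Net change = 5280 + 2112 − 7707 = -315. The loss equals the DWL triangle ½·21·30.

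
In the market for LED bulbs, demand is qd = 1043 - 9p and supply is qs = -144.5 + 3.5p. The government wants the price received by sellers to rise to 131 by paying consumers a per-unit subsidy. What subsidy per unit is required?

At a seller price of 131, quantity supplied is -144.5 + 3.5·131 = 314.
Buyers absorb 314 only when they pay pb with 1043 − 9·pb = 314, i.e. pb = 81.
s = ps − pb = 131 − 81 = 50.

Required subsidy s = 50 per unit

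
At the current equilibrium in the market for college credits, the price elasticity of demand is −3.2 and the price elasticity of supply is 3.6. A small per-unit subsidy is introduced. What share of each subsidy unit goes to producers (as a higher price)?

For a small subsidy around the equilibrium, the benefit split depends on the relative slopes, which at a point are proportional to the elasticities.
Buyer share = εs/(εs + |εd|) = 3.6/(3.6 + 3.2) = 9/17; seller share = |εd|/(εs + |εd|) = 8/17.
So producers capture 8/17 of the subsidy.

Producer share = 8/17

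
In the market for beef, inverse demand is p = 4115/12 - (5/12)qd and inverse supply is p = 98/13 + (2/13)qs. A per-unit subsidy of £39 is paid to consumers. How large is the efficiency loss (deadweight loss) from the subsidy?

Deadweight loss = 118638/89

Pre-subsidy: 4115/12 - (5/12)q = 98/13 + (2/13)q gives q* = 52319/89 and p* = 8720/89.
With the rebate, buyers effectively pay pb = ps − 39, where ps is the price sellers receive.
On the curves, pb = 4115/12 - (5/12)q and ps = 98/13 + (2/13)q; the wedge ps − pb = 39 gives 98/13 + (2/13)q − (4115/12 - (5/12)q) = 39, so q' = 58403/89.
Then pb = 4115/12 − (5/12)·(58403/89) = 6185/89 and ps = 98/13 + (2/13)·(58403/89) = 9656/89.
The subsidy expands output by 58403/89 − 52319/89 = 6084/89 past the efficient level; on those units the gap between marginal cost and willingness to pay runs from 0 up to 39.
DWL = ½ × 39 × 6084/89 = 118638/89.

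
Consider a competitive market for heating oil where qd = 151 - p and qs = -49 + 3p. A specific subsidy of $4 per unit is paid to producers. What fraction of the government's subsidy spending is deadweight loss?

Pre-subsidy: 151 - p = -49 + 3p gives p* = 50, q* = 101.
With the subsidy, sellers receive ps = pb + 4 for each unit, where pb is the price buyers pay.
Supply in terms of pb becomes qs = -49 + 3(pb + 4) = -37 + 3pb. Setting this equal to demand: 151 - pb = -37 + 3pb, so pb = 47.
Sellers receive ps = 47 + 4 = 51; q' = 151 − 1·47 = 104.
ΔCS = ½(101 + 104)(50 − 47) = 307.5; ΔPS = ½(101 + 104)(51 − 50) = 102.5.
Government spending = 4 × 104 = 416.
DWL = ½ × 4 × (104 − 101) = 6; fraction = 6 / 416 = 3/208.

DWL / government spending = 3/208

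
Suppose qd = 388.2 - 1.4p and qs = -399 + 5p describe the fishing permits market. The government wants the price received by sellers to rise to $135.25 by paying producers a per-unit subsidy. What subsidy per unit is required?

At a seller price of 135.25, quantity supplied is -399 + 5·135.25 = 277.25.
Buyers absorb 277.25 only when they pay pb with 388.2 − 1.4·pb = 277.25, i.e. pb = 79.25.
s = ps − pb = 135.25 − 79.25 = 56.

Required subsidy s = $56 per unit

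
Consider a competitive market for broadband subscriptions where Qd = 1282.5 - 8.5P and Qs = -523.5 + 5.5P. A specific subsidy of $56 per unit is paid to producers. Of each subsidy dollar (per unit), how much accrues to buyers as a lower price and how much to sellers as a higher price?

Pre-subsidy: 1282.5 - 8.5P = -523.5 + 5.5P gives P* = 129, Q* = 186.
With the subsidy, sellers receive Ps = Pb + 56 for each unit, where Pb is the price buyers pay.
Supply in terms of Pb becomes Qs = -523.5 + 5.5(Pb + 56) = -215.5 + 5.5Pb. Setting this equal to demand: 1282.5 - 8.5Pb = -215.5 + 5.5Pb, so Pb = 107.
Sellers receive Ps = 107 + 56 = 163; Q' = 1282.5 − 8.5·107 = 373.
Buyers' price falls by P* − Pb = 129 − 107 = 22; sellers' price rises by Ps − P* = 163 − 129 = 34.

Buyers gain $22 per unit; sellers gain $34 per unit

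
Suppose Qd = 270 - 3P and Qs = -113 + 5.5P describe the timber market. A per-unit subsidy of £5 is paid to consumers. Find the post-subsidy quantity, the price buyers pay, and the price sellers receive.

Q' = 2457/17; buyers pay 711/17; sellers receive 796/17

Pre-subsidy: 270 - 3P = -113 + 5.5P gives P* = 766/17, Q* = 2292/17.
With the rebate, buyers effectively pay Pb = Ps − 5, where Ps is the price sellers receive.
Demand in terms of Ps becomes Qd = 270 − 3(Ps − 5) = 285 - 3Ps. Setting this equal to supply: 285 - 3Ps = -113 + 5.5Ps, so Ps = 796/17.
Buyers pay Pb = 796/17 − 5 = 711/17; Q' = -113 + 5.5·(796/17) = 2457/17.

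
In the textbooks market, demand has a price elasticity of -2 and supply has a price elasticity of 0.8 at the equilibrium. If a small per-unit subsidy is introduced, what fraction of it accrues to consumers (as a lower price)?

Consumer share = 2/7

For a small subsidy around the equilibrium, the benefit split depends on the relative slopes, which at a point are proportional to the elasticities.
Buyer share = εs/(εs + |εd|) = 0.8/(0.8 + 2) = 2/7; seller share = |εd|/(εs + |εd|) = 5/7.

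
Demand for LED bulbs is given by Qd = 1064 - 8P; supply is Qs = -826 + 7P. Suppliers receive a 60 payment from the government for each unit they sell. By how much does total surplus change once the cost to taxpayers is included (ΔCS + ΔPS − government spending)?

Pre-subsidy: 1064 - 8P = -826 + 7P gives P* = 126, Q* = 56.
With the subsidy, sellers receive Ps = Pb + 60 for each unit, where Pb is the price buyers pay.
Supply in terms of Pb becomes Qs = -826 + 7(Pb + 60) = -406 + 7Pb. Setting this equal to demand: 1064 - 8Pb = -406 + 7Pb, so Pb = 98.
Sellers receive Ps = 98 + 60 = 158; Q' = 1064 − 8·98 = 280.
ΔCS = ½(56 + 280)(126 − 98) = 4704; ΔPS = ½(56 + 280)(158 − 126) = 5376.
Government spending = 60 × 280 = 16800.
Net change = 4704 + 5376 − 16800 = -6720. The loss equals the DWL triangle ½·60·224.

Net change in total surplus = -6720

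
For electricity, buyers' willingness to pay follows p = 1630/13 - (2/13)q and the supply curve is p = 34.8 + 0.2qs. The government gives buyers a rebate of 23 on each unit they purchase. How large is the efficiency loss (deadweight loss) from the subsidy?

Deadweight loss = 747.5

Pre-subsidy: 1630/13 - (2/13)q = 34.8 + 0.2q gives q* = 256 and p* = 86.
With the rebate, buyers effectively pay pb = ps − 23, where ps is the price sellers receive.
On the curves, pb = 1630/13 - (2/13)q and ps = 34.8 + 0.2q; the wedge ps − pb = 23 gives 34.8 + 0.2q − (1630/13 - (2/13)q) = 23, so q' = 321.
Then pb = 1630/13 − (2/13)·321 = 76 and ps = 34.8 + 0.2·321 = 99.
The subsidy expands output by 321 − 256 = 65 past the efficient level; on those units the gap between marginal cost and willingness to pay runs from 0 up to 23.
DWL = ½ × 23 × 65 = 747.5.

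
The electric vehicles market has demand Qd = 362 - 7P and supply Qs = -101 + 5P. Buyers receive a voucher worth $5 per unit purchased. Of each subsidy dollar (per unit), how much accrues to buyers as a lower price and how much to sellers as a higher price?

Buyers gain 25/12 per unit; sellers gain 35/12 per unit

Pre-subsidy: 362 - 7P = -101 + 5P gives P* = 463/12, Q* = 1103/12.
With the rebate, buyers effectively pay Pb = Ps − 5, where Ps is the price sellers receive.
Demand in terms of Ps becomes Qd = 362 − 7(Ps − 5) = 397 - 7Ps. Setting this equal to supply: 397 - 7Ps = -101 + 5Ps, so Ps = 41.5.
Buyers pay Pb = 41.5 − 5 = 36.5; Q' = -101 + 5·41.5 = 106.5.
Buyers' price falls by P* − Pb = 463/12 − 36.5 = 25/12; sellers' price rises by Ps − P* = 41.5 − 463/12 = 35/12.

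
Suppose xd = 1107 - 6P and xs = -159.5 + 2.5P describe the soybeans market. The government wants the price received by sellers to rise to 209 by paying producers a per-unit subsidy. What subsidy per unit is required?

At a seller price of 209, quantity supplied is -159.5 + 2.5·209 = 363.
Buyers absorb 363 only when they pay Pb with 1107 − 6·Pb = 363, i.e. Pb = 124.
s = Ps − Pb = 209 − 124 = 85.

Required subsidy s = 85 per unit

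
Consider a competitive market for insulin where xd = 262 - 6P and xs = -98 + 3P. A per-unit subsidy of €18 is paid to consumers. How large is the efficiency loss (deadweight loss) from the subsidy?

Deadweight loss = €324

Pre-subsidy: 262 - 6P = -98 + 3P gives P* = 40, x* = 22.
With the rebate, buyers effectively pay Pb = Ps − 18, where Ps is the price sellers receive.
Demand in terms of Ps becomes xd = 262 − 6(Ps − 18) = 370 - 6Ps. Setting this equal to supply: 370 - 6Ps = -98 + 3Ps, so Ps = 52.
Buyers pay Pb = 52 − 18 = 34; x' = -98 + 3·52 = 58.
The subsidy expands output by 58 − 22 = 36 past the efficient level; on those units the gap between marginal cost and willingness to pay runs from 0 up to 18.
DWL = ½ × 18 × 36 = 324.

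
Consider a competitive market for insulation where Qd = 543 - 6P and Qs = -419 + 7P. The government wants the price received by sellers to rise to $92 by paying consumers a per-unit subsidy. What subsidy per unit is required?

At a seller price of 92, quantity supplied is -419 + 7·92 = 225.
Buyers absorb 225 only when they pay Pb with 543 − 6·Pb = 225, i.e. Pb = 53.
s = Ps − Pb = 92 − 53 = 39.

Required subsidy s = $39 per unit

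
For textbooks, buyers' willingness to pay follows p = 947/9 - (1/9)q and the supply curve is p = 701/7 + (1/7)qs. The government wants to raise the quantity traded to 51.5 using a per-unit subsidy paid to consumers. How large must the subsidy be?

At q = 51.5, from the demand curve buyers pay pb = 947/9 − (1/9)·51.5 = 99.5; from the supply curve sellers need ps = 701/7 + (1/7)·51.5 = 107.5.
The subsidy must fill the gap: s = ps − pb = 107.5 − 99.5 = 8.

Required subsidy s = 8 per unit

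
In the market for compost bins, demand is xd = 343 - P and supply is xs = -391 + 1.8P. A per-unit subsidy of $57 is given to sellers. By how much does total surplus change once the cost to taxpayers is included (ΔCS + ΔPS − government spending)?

Pre-subsidy: 343 - P = -391 + 1.8P gives P* = 1835/7, x* = 566/7.
With the subsidy, sellers receive Ps = Pb + 57 for each unit, where Pb is the price buyers pay.
Supply in terms of Pb becomes xs = -391 + 1.8(Pb + 57) = -288.4 + 1.8Pb. Setting this equal to demand: 343 - Pb = -288.4 + 1.8Pb, so Pb = 225.5.
Sellers receive Ps = 225.5 + 57 = 282.5; x' = 343 − 1·225.5 = 117.5.
ΔCS = ½(566/7 + 117.5)(1835/7 − 225.5) = 1424601/392; ΔPS = ½(566/7 + 117.5)(282.5 − 1835/7) = 791445/392.
Government spending = 57 × 117.5 = 6697.5.
Net change = 1424601/392 + 791445/392 − 6697.5 = -29241/28. The loss equals the DWL triangle ½·57·513/14.

Net change in total surplus = -29241/28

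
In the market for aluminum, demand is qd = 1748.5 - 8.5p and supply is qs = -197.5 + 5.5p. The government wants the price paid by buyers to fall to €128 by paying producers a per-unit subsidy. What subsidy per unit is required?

At a buyer price of 128, quantity demanded is 1748.5 − 8.5·128 = 660.5.
Sellers supply 660.5 only when they receive ps with -197.5 + 5.5·ps = 660.5, i.e. ps = 156.
s = ps − pb = 156 − 128 = 28.

Required subsidy s = €28 per unit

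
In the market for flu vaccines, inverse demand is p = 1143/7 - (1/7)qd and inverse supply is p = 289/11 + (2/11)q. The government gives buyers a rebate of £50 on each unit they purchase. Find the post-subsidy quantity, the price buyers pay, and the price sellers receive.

Pre-subsidy: 1143/7 - (1/7)q = 289/11 + (2/11)q gives q* = 422 and p* = 103.
With the rebate, buyers effectively pay pb = ps − 50, where ps is the price sellers receive.
On the curves, pb = 1143/7 - (1/7)q and ps = 289/11 + (2/11)q; the wedge ps − pb = 50 gives 289/11 + (2/11)q − (1143/7 - (1/7)q) = 50, so q' = 576.
Then pb = 1143/7 − (1/7)·576 = 81 and ps = 289/11 + (2/11)·576 = 131.

q' = 576; buyers pay £81; sellers receive £131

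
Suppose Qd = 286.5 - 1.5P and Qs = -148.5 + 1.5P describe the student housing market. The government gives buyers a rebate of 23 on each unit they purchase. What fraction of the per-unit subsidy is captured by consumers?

Consumer share = 0.5

Pre-subsidy: 286.5 - 1.5P = -148.5 + 1.5P gives P* = 145, Q* = 69.
With the rebate, buyers effectively pay Pb = Ps − 23, where Ps is the price sellers receive.
Demand in terms of Ps becomes Qd = 286.5 − 1.5(Ps − 23) = 321 - 1.5Ps. Setting this equal to supply: 321 - 1.5Ps = -148.5 + 1.5Ps, so Ps = 156.5.
Buyers pay Pb = 156.5 − 23 = 133.5; Q' = -148.5 + 1.5·156.5 = 86.25.
Buyers' price falls by P* − Pb = 145 − 133.5 = 11.5; sellers' price rises by Ps − P* = 156.5 − 145 = 11.5.
So consumers capture 11.5/23 = 0.5 of each unit of subsidy.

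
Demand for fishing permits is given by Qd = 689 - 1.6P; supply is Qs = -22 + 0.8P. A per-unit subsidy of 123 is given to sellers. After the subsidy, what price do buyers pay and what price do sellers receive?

Pre-subsidy: 689 - 1.6P = -22 + 0.8P gives P* = 296.25, Q* = 215.
With the subsidy, sellers receive Ps = Pb + 123 for each unit, where Pb is the price buyers pay.
Supply in terms of Pb becomes Qs = -22 + 0.8(Pb + 123) = 76.4 + 0.8Pb. Setting this equal to demand: 689 - 1.6Pb = 76.4 + 0.8Pb, so Pb = 255.25.
Sellers receive Ps = 255.25 + 123 = 378.25; Q' = 689 − 1.6·255.25 = 280.6.

Buyers pay 255.25; sellers receive 378.25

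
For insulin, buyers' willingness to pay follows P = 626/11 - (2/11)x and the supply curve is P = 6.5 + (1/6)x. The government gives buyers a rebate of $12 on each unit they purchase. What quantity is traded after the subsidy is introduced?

Pre-subsidy: 626/11 - (2/11)x = 6.5 + (1/6)x gives x* = 3327/23 and P* = 704/23.
With the rebate, buyers effectively pay Pb = Ps − 12, where Ps is the price sellers receive.
On the curves, Pb = 626/11 - (2/11)x and Ps = 6.5 + (1/6)x; the wedge Ps − Pb = 12 gives 6.5 + (1/6)x − (626/11 - (2/11)x) = 12, so x' = 4119/23.
Then Pb = 626/11 − (2/11)·(4119/23) = 560/23 and Ps = 6.5 + (1/6)·(4119/23) = 836/23.

x' = 4119/23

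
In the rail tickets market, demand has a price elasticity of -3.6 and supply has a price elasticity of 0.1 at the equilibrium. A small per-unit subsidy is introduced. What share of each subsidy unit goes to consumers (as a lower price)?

For a small subsidy around the equilibrium, the benefit split depends on the relative slopes, which at a point are proportional to the elasticities.
Buyer share = εs/(εs + |εd|) = 0.1/(0.1 + 3.6) = 1/37; seller share = |εd|/(εs + |εd|) = 36/37.

Consumer share = 1/37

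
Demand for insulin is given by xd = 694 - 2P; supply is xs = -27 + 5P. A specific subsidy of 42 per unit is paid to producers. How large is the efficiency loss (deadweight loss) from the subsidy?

Pre-subsidy: 694 - 2P = -27 + 5P gives P* = 103, x* = 488.
With the subsidy, sellers receive Ps = Pb + 42 for each unit, where Pb is the price buyers pay.
Supply in terms of Pb becomes xs = -27 + 5(Pb + 42) = 183 + 5Pb. Setting this equal to demand: 694 - 2Pb = 183 + 5Pb, so Pb = 73.
Sellers receive Ps = 73 + 42 = 115; x' = 694 − 2·73 = 548.
The subsidy expands output by 548 − 488 = 60 past the efficient level; on those units the gap between marginal cost and willingness to pay runs from 0 up to 42.
DWL = ½ × 42 × 60 = 1260.

Deadweight loss = 1260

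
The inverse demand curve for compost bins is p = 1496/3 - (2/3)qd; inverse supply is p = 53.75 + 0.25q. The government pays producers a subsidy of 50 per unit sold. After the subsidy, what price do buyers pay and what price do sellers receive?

Pre-subsidy: 1496/3 - (2/3)q = 53.75 + 0.25q gives q* = 5339/11 and p* = 1926/11.
With the subsidy, sellers receive ps = pb + 50 for each unit, where pb is the price buyers pay.
On the curves, pb = 1496/3 - (2/3)q and ps = 53.75 + 0.25q; the wedge ps − pb = 50 gives 53.75 + 0.25q − (1496/3 - (2/3)q) = 50, so q' = 5939/11.
Then pb = 1496/3 − (2/3)·(5939/11) = 1526/11 and ps = 53.75 + 0.25·(5939/11) = 2076/11.

Buyers pay 1526/11; sellers receive 2076/11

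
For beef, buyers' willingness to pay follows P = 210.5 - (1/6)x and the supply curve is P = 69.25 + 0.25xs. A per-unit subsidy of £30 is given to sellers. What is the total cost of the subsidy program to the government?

Government cost = £12330

Pre-subsidy: 210.5 - (1/6)x = 69.25 + 0.25x gives x* = 339 and P* = 154.
With the subsidy, sellers receive Ps = Pb + 30 for each unit, where Pb is the price buyers pay.
On the curves, Pb = 210.5 - (1/6)x and Ps = 69.25 + 0.25x; the wedge Ps − Pb = 30 gives 69.25 + 0.25x − (210.5 - (1/6)x) = 30, so x' = 411.
Then Pb = 210.5 − (1/6)·411 = 142 and Ps = 69.25 + 0.25·411 = 172.
Government outlay = subsidy × quantity = 30 × 411 = 12330.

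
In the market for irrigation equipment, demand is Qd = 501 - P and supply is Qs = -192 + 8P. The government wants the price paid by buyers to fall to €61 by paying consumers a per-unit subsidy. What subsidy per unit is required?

Required subsidy s = €18 per unit

At a buyer price of 61, quantity demanded is 501 − 1·61 = 440.
Sellers supply 440 only when they receive Ps with -192 + 8·Ps = 440, i.e. Ps = 79.
s = Ps − Pb = 79 − 61 = 18.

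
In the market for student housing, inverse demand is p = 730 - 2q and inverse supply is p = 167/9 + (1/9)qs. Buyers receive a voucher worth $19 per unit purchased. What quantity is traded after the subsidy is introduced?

Pre-subsidy: 730 - 2q = 167/9 + (1/9)q gives q* = 337 and p* = 56.
With the rebate, buyers effectively pay pb = ps − 19, where ps is the price sellers receive.
On the curves, pb = 730 - 2q and ps = 167/9 + (1/9)q; the wedge ps − pb = 19 gives 167/9 + (1/9)q − (730 - 2q) = 19, so q' = 346.
Then pb = 730 − 2·346 = 38 and ps = 167/9 + (1/9)·346 = 57.

q' = 346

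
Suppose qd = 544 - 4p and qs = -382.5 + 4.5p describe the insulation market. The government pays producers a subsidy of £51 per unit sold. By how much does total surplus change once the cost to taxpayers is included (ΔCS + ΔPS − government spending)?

Net change in total surplus = -£2754

Pre-subsidy: 544 - 4p = -382.5 + 4.5p gives p* = 109, q* = 108.
With the subsidy, sellers receive ps = pb + 51 for each unit, where pb is the price buyers pay.
Supply in terms of pb becomes qs = -382.5 + 4.5(pb + 51) = -153 + 4.5pb. Setting this equal to demand: 544 - 4pb = -153 + 4.5pb, so pb = 82.
Sellers receive ps = 82 + 51 = 133; q' = 544 − 4·82 = 216.
ΔCS = ½(108 + 216)(109 − 82) = 4374; ΔPS = ½(108 + 216)(133 − 109) = 3888.
Government spending = 51 × 216 = 11016.
Net change = 4374 + 3888 − 11016 = -2754. The loss equals the DWL triangle ½·51·108.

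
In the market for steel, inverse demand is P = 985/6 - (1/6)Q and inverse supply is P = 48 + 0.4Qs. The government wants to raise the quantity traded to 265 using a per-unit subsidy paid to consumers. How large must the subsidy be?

At Q = 265, from the demand curve buyers pay Pb = 985/6 − (1/6)·265 = 120; from the supply curve sellers need Ps = 48 + 0.4·265 = 154.
The subsidy must fill the gap: s = Ps − Pb = 154 − 120 = 34.

Required subsidy s = 34 per unit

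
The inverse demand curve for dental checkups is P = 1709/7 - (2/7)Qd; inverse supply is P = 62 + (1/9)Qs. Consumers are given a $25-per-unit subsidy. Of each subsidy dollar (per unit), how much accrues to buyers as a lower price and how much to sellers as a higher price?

Pre-subsidy: 1709/7 - (2/7)Q = 62 + (1/9)Q gives Q* = 459 and P* = 113.
With the rebate, buyers effectively pay Pb = Ps − 25, where Ps is the price sellers receive.
On the curves, Pb = 1709/7 - (2/7)Q and Ps = 62 + (1/9)Q; the wedge Ps − Pb = 25 gives 62 + (1/9)Q − (1709/7 - (2/7)Q) = 25, so Q' = 522.
Then Pb = 1709/7 − (2/7)·522 = 95 and Ps = 62 + (1/9)·522 = 120.
Buyers' price falls by P* − Pb = 113 − 95 = 18; sellers' price rises by Ps − P* = 120 − 113 = 7.

Buyers gain $18 per unit; sellers gain $7 per unit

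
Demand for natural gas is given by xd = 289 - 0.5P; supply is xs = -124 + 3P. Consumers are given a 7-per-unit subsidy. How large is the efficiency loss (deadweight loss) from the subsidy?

Pre-subsidy: 289 - 0.5P = -124 + 3P gives P* = 118, x* = 230.
With the rebate, buyers effectively pay Pb = Ps − 7, where Ps is the price sellers receive.
Demand in terms of Ps becomes xd = 289 − 0.5(Ps − 7) = 292.5 - 0.5Ps. Setting this equal to supply: 292.5 - 0.5Ps = -124 + 3Ps, so Ps = 119.
Buyers pay Pb = 119 − 7 = 112; x' = -124 + 3·119 = 233.
The subsidy expands output by 233 − 230 = 3 past the efficient level; on those units the gap between marginal cost and willingness to pay runs from 0 up to 7.
DWL = ½ × 7 × 3 = 10.5.

Deadweight loss = 10.5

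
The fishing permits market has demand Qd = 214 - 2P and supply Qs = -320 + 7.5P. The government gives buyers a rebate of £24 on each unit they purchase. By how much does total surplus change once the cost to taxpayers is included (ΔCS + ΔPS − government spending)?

Pre-subsidy: 214 - 2P = -320 + 7.5P gives P* = 1068/19, Q* = 1930/19.
With the rebate, buyers effectively pay Pb = Ps − 24, where Ps is the price sellers receive.
Demand in terms of Ps becomes Qd = 214 − 2(Ps − 24) = 262 - 2Ps. Setting this equal to supply: 262 - 2Ps = -320 + 7.5Ps, so Ps = 1164/19.
Buyers pay Pb = 1164/19 − 24 = 708/19; Q' = -320 + 7.5·(1164/19) = 2650/19.
ΔCS = ½(1930/19 + 2650/19)(1068/19 − 708/19) = 824400/361; ΔPS = ½(1930/19 + 2650/19)(1164/19 − 1068/19) = 219840/361.
Government spending = 24 × 2650/19 = 63600/19.
Net change = 824400/361 + 219840/361 − 63600/19 = -8640/19. The loss equals the DWL triangle ½·24·720/19.

Net change in total surplus = -8640/19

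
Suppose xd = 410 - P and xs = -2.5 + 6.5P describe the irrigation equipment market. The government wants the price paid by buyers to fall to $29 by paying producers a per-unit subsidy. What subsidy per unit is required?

At a buyer price of 29, quantity demanded is 410 − 1·29 = 381.
Sellers supply 381 only when they receive Ps with -2.5 + 6.5·Ps = 381, i.e. Ps = 59.
s = Ps − Pb = 59 − 29 = 30.

Required subsidy s = $30 per unit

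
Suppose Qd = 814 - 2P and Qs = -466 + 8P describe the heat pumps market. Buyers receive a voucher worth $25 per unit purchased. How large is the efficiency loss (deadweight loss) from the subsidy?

Deadweight loss = $500

Pre-subsidy: 814 - 2P = -466 + 8P gives P* = 128, Q* = 558.
With the rebate, buyers effectively pay Pb = Ps − 25, where Ps is the price sellers receive.
Demand in terms of Ps becomes Qd = 814 − 2(Ps − 25) = 864 - 2Ps. Setting this equal to supply: 864 - 2Ps = -466 + 8Ps, so Ps = 133.
Buyers pay Pb = 133 − 25 = 108; Q' = -466 + 8·133 = 598.
The subsidy expands output by 598 − 558 = 40 past the efficient level; on those units the gap between marginal cost and willingness to pay runs from 0 up to 25.
DWL = ½ × 25 × 40 = 500.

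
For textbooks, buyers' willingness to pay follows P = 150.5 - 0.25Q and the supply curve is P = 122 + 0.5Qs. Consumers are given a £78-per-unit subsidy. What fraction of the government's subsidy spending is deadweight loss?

Pre-subsidy: 150.5 - 0.25Q = 122 + 0.5Q gives Q* = 38 and P* = 141.
With the rebate, buyers effectively pay Pb = Ps − 78, where Ps is the price sellers receive.
On the curves, Pb = 150.5 - 0.25Q and Ps = 122 + 0.5Q; the wedge Ps − Pb = 78 gives 122 + 0.5Q − (150.5 - 0.25Q) = 78, so Q' = 142.
Then Pb = 150.5 − 0.25·142 = 115 and Ps = 122 + 0.5·142 = 193.
ΔCS = ½(38 + 142)(141 − 115) = 2340; ΔPS = ½(38 + 142)(193 − 141) = 4680.
Government spending = 78 × 142 = 11076.
DWL = ½ × 78 × (142 − 38) = 4056; fraction = 4056 / 11076 = 26/71.

DWL / government spending = 26/71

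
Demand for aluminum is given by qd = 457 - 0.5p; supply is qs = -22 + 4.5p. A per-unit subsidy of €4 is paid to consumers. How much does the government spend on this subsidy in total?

Pre-subsidy: 457 - 0.5p = -22 + 4.5p gives p* = 95.8, q* = 409.1.
With the rebate, buyers effectively pay pb = ps − 4, where ps is the price sellers receive.
Demand in terms of ps becomes qd = 457 − 0.5(ps − 4) = 459 - 0.5ps. Setting this equal to supply: 459 - 0.5ps = -22 + 4.5ps, so ps = 96.2.
Buyers pay pb = 96.2 − 4 = 92.2; q' = -22 + 4.5·96.2 = 410.9.
Government outlay = subsidy × quantity = 4 × 410.9 = 1643.6.

Government cost = €1643.6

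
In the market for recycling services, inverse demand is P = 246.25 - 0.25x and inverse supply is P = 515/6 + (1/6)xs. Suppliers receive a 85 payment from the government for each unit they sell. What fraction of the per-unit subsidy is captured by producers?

Producer share = 0.4

Pre-subsidy: 246.25 - 0.25x = 515/6 + (1/6)x gives x* = 385 and P* = 150.
With the subsidy, sellers receive Ps = Pb + 85 for each unit, where Pb is the price buyers pay.
On the curves, Pb = 246.25 - 0.25x and Ps = 515/6 + (1/6)x; the wedge Ps − Pb = 85 gives 515/6 + (1/6)x − (246.25 - 0.25x) = 85, so x' = 589.
Then Pb = 246.25 − 0.25·589 = 99 and Ps = 515/6 + (1/6)·589 = 184.
Buyers' price falls by P* − Pb = 150 − 99 = 51; sellers' price rises by Ps − P* = 184 − 150 = 34.
So producers capture 34/85 = 0.4 of each unit of subsidy.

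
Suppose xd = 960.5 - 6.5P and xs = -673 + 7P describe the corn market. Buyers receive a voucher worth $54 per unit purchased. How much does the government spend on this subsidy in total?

Pre-subsidy: 960.5 - 6.5P = -673 + 7P gives P* = 121, x* = 174.
With the rebate, buyers effectively pay Pb = Ps − 54, where Ps is the price sellers receive.
Demand in terms of Ps becomes xd = 960.5 − 6.5(Ps − 54) = 1311.5 - 6.5Ps. Setting this equal to supply: 1311.5 - 6.5Ps = -673 + 7Ps, so Ps = 147.
Buyers pay Pb = 147 − 54 = 93; x' = -673 + 7·147 = 356.
Government outlay = subsidy × quantity = 54 × 356 = 19224.

Government cost = $19224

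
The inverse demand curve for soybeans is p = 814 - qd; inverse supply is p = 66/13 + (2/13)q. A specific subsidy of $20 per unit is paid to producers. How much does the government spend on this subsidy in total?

Pre-subsidy: 814 - q = 66/13 + (2/13)q gives q* = 10516/15 and p* = 1694/15.
With the subsidy, sellers receive ps = pb + 20 for each unit, where pb is the price buyers pay.
On the curves, pb = 814 - q and ps = 66/13 + (2/13)q; the wedge ps − pb = 20 gives 66/13 + (2/13)q − (814 - q) = 20, so q' = 718.4.
Then pb = 814 − 1·718.4 = 95.6 and ps = 66/13 + (2/13)·718.4 = 115.6.
Government outlay = subsidy × quantity = 20 × 718.4 = 14368.

Government cost = $14368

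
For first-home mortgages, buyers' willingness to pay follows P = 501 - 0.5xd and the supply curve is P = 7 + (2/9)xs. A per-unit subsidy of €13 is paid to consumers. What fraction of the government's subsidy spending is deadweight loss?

Pre-subsidy: 501 - 0.5x = 7 + (2/9)x gives x* = 684 and P* = 159.
With the rebate, buyers effectively pay Pb = Ps − 13, where Ps is the price sellers receive.
On the curves, Pb = 501 - 0.5x and Ps = 7 + (2/9)x; the wedge Ps − Pb = 13 gives 7 + (2/9)x − (501 - 0.5x) = 13, so x' = 702.
Then Pb = 501 − 0.5·702 = 150 and Ps = 7 + (2/9)·702 = 163.
ΔCS = ½(684 + 702)(159 − 150) = 6237; ΔPS = ½(684 + 702)(163 − 159) = 2772.
Government spending = 13 × 702 = 9126.
DWL = ½ × 13 × (702 − 684) = 117; fraction = 117 / 9126 = 1/78.

DWL / government spending = 1/78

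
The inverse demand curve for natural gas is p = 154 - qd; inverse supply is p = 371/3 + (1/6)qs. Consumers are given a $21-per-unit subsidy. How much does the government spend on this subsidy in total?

Pre-subsidy: 154 - q = 371/3 + (1/6)q gives q* = 26 and p* = 128.
With the rebate, buyers effectively pay pb = ps − 21, where ps is the price sellers receive.
On the curves, pb = 154 - q and ps = 371/3 + (1/6)q; the wedge ps − pb = 21 gives 371/3 + (1/6)q − (154 - q) = 21, so q' = 44.
Then pb = 154 − 1·44 = 110 and ps = 371/3 + (1/6)·44 = 131.
Government outlay = subsidy × quantity = 21 × 44 = 924.

Government cost = $924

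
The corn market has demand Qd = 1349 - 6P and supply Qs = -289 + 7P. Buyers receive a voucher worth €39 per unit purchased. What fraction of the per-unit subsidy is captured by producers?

Producer share = 6/13

Pre-subsidy: 1349 - 6P = -289 + 7P gives P* = 126, Q* = 593.
With the rebate, buyers effectively pay Pb = Ps − 39, where Ps is the price sellers receive.
Demand in terms of Ps becomes Qd = 1349 − 6(Ps − 39) = 1583 - 6Ps. Setting this equal to supply: 1583 - 6Ps = -289 + 7Ps, so Ps = 144.
Buyers pay Pb = 144 − 39 = 105; Q' = -289 + 7·144 = 719.
Buyers' price falls by P* − Pb = 126 − 105 = 21; sellers' price rises by Ps − P* = 144 − 126 = 18.
So producers capture 18/39 = 6/13 of each unit of subsidy.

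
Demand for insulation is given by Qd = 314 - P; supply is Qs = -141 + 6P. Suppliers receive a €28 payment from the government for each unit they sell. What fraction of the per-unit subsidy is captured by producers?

Pre-subsidy: 314 - P = -141 + 6P gives P* = 65, Q* = 249.
With the subsidy, sellers receive Ps = Pb + 28 for each unit, where Pb is the price buyers pay.
Supply in terms of Pb becomes Qs = -141 + 6(Pb + 28) = 27 + 6Pb. Setting this equal to demand: 314 - Pb = 27 + 6Pb, so Pb = 41.
Sellers receive Ps = 41 + 28 = 69; Q' = 314 − 1·41 = 273.
Buyers' price falls by P* − Pb = 65 − 41 = 24; sellers' price rises by Ps − P* = 69 − 65 = 4.
So producers capture 4/28 = 1/7 of each unit of subsidy.

Producer share = 1/7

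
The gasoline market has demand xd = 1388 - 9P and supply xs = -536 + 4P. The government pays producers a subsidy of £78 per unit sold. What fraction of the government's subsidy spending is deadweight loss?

DWL / government spending = 27/68

Pre-subsidy: 1388 - 9P = -536 + 4P gives P* = 148, x* = 56.
With the subsidy, sellers receive Ps = Pb + 78 for each unit, where Pb is the price buyers pay.
Supply in terms of Pb becomes xs = -536 + 4(Pb + 78) = -224 + 4Pb. Setting this equal to demand: 1388 - 9Pb = -224 + 4Pb, so Pb = 124.
Sellers receive Ps = 124 + 78 = 202; x' = 1388 − 9·124 = 272.
ΔCS = ½(56 + 272)(148 − 124) = 3936; ΔPS = ½(56 + 272)(202 − 148) = 8856.
Government spending = 78 × 272 = 21216.
DWL = ½ × 78 × (272 − 56) = 8424; fraction = 8424 / 21216 = 27/68.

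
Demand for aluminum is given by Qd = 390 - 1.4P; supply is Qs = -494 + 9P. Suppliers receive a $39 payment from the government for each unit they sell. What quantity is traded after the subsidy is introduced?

Pre-subsidy: 390 - 1.4P = -494 + 9P gives P* = 85, Q* = 271.
With the subsidy, sellers receive Ps = Pb + 39 for each unit, where Pb is the price buyers pay.
Supply in terms of Pb becomes Qs = -494 + 9(Pb + 39) = -143 + 9Pb. Setting this equal to demand: 390 - 1.4Pb = -143 + 9Pb, so Pb = 51.25.
Sellers receive Ps = 51.25 + 39 = 90.25; Q' = 390 − 1.4·51.25 = 318.25.

Q' = 318.25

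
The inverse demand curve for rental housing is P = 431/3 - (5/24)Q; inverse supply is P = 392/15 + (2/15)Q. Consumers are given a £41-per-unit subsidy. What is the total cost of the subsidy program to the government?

Pre-subsidy: 431/3 - (5/24)Q = 392/15 + (2/15)Q gives Q* = 344 and P* = 72.
With the rebate, buyers effectively pay Pb = Ps − 41, where Ps is the price sellers receive.
On the curves, Pb = 431/3 - (5/24)Q and Ps = 392/15 + (2/15)Q; the wedge Ps − Pb = 41 gives 392/15 + (2/15)Q − (431/3 - (5/24)Q) = 41, so Q' = 464.
Then Pb = 431/3 − (5/24)·464 = 47 and Ps = 392/15 + (2/15)·464 = 88.
Government outlay = subsidy × quantity = 41 × 464 = 19024.

Government cost = £19024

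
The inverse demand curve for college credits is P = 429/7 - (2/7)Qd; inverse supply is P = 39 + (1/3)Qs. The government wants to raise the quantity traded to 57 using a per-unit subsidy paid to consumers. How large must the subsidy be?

At Q = 57, from the demand curve buyers pay Pb = 429/7 − (2/7)·57 = 45; from the supply curve sellers need Ps = 39 + (1/3)·57 = 58.
The subsidy must fill the gap: s = Ps − Pb = 58 − 45 = 13.

Required subsidy s = 13 per unit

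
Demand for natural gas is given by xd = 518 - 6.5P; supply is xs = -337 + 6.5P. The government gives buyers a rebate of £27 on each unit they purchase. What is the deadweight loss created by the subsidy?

Deadweight loss = £1184.625

Pre-subsidy: 518 - 6.5P = -337 + 6.5P gives P* = 855/13, x* = 90.5.
With the rebate, buyers effectively pay Pb = Ps − 27, where Ps is the price sellers receive.
Demand in terms of Ps becomes xd = 518 − 6.5(Ps − 27) = 693.5 - 6.5Ps. Setting this equal to supply: 693.5 - 6.5Ps = -337 + 6.5Ps, so Ps = 2061/26.
Buyers pay Pb = 2061/26 − 27 = 1359/26; x' = -337 + 6.5·(2061/26) = 178.25.
The subsidy expands output by 178.25 − 90.5 = 87.75 past the efficient level; on those units the gap between marginal cost and willingness to pay runs from 0 up to 27.
DWL = ½ × 27 × 87.75 = 1184.625.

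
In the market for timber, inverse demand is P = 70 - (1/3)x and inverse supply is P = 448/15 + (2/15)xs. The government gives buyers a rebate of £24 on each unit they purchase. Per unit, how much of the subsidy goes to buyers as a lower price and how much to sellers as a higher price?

Pre-subsidy: 70 - (1/3)x = 448/15 + (2/15)x gives x* = 86 and P* = 124/3.
With the rebate, buyers effectively pay Pb = Ps − 24, where Ps is the price sellers receive.
On the curves, Pb = 70 - (1/3)x and Ps = 448/15 + (2/15)x; the wedge Ps − Pb = 24 gives 448/15 + (2/15)x − (70 - (1/3)x) = 24, so x' = 962/7.
Then Pb = 70 − (1/3)·(962/7) = 508/21 and Ps = 448/15 + (2/15)·(962/7) = 1012/21.
Buyers' price falls by P* − Pb = 124/3 − 508/21 = 120/7; sellers' price rises by Ps − P* = 1012/21 − 124/3 = 48/7.

Buyers gain 120/7 per unit; sellers gain 48/7 per unit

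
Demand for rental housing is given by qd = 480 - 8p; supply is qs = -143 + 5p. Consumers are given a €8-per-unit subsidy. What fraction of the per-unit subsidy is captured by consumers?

Pre-subsidy: 480 - 8p = -143 + 5p gives p* = 623/13, q* = 1256/13.
With the rebate, buyers effectively pay pb = ps − 8, where ps is the price sellers receive.
Demand in terms of ps becomes qd = 480 − 8(ps − 8) = 544 - 8ps. Setting this equal to supply: 544 - 8ps = -143 + 5ps, so ps = 687/13.
Buyers pay pb = 687/13 − 8 = 583/13; q' = -143 + 5·(687/13) = 1576/13.
Buyers' price falls by p* − pb = 623/13 − 583/13 = 40/13; sellers' price rises by ps − p* = 687/13 − 623/13 = 64/13.
So consumers capture (40/13)/8 = 5/13 of each unit of subsidy.

Consumer share = 5/13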